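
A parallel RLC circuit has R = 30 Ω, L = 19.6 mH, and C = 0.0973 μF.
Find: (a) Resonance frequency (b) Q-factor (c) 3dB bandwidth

Step 1 — Resonance: ω₀ = 1/√(LC) = 1/√(0.0196·9.73e-08) = 2.29e+04 rad/s.
Step 2 — f₀ = ω₀/(2π) = 3644 Hz.
Step 3 — Parallel Q: Q = R/(ω₀L) = 30/(2.29e+04·0.0196) = 0.06684.
Step 4 — Bandwidth: Δω = ω₀/Q = 3.426e+05 rad/s; BW = Δω/(2π) = 5.452e+04 Hz.

(a) f₀ = 3644 Hz  (b) Q = 0.06684  (c) BW = 5.452e+04 Hz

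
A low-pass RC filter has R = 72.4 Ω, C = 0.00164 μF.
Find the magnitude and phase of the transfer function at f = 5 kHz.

Step 1 — Angular frequency: ω = 2π·5000 = 3.142e+04 rad/s.
Step 2 — Transfer function: H(jω) = 1/(1 + jωRC).
Step 3 — Denominator: 1 + jωRC = 1 + j·3.142e+04·72.4·1.64e-09 = 1 + j0.00373.
Step 4 — H = 1 - j0.00373.
Step 5 — Magnitude: |H| = 1 (-0.0 dB); phase: φ = -0.2°.

|H| = 1 (-0.0 dB), φ = -0.2°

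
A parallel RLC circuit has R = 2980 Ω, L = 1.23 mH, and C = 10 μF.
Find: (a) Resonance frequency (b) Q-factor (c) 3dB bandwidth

Step 1 — Resonance: ω₀ = 1/√(LC) = 1/√(0.00123·1e-05) = 9017 rad/s.
Step 2 — f₀ = ω₀/(2π) = 1435 Hz.
Step 3 — Parallel Q: Q = R/(ω₀L) = 2980/(9017·0.00123) = 268.7.
Step 4 — Bandwidth: Δω = ω₀/Q = 33.56 rad/s; BW = Δω/(2π) = 5.341 Hz.

(a) f₀ = 1435 Hz  (b) Q = 268.7  (c) BW = 5.341 Hz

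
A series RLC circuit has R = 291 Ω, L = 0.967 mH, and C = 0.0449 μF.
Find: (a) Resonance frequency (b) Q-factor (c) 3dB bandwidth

Step 1 — Resonance condition Im(Z)=0 gives ω₀ = 1/√(LC).
Step 2 — ω₀ = 1/√(0.000967·4.49e-08) = 1.518e+05 rad/s.
Step 3 — f₀ = ω₀/(2π) = 2.415e+04 Hz.
Step 4 — Series Q: Q = ω₀L/R = 1.518e+05·0.000967/291 = 0.5043.
Step 5 — 3dB bandwidth: Δω = ω₀/Q = 3.009e+05 rad/s; BW = Δω/(2π) = 4.789e+04 Hz.

(a) f₀ = 2.415e+04 Hz  (b) Q = 0.5043  (c) BW = 4.789e+04 Hz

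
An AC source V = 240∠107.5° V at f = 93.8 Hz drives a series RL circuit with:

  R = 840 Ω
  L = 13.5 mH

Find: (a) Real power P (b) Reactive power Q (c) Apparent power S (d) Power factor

Step 1 — Angular frequency: ω = 2π·f = 2π·93.8 = 589.4 rad/s.
Step 2 — Component impedances:
  R: Z = R = 840 Ω
  L: Z = jωL = j·589.4·0.0135 = 0 + j7.956 Ω
Step 3 — Series combination: Z_total = R + L = 840 + j7.956 Ω = 840∠0.5° Ω.
Step 4 — Source phasor: V = 240∠107.5° V = -72.17 + j228.9 V.
Step 5 — Current: I = V / Z = -0.08333 + j0.2733 A = 0.2857∠107.0° A.
Step 6 — Complex power: S = V·I* = 68.57 + j0.6494 VA.
Step 7 — Real power: P = Re(S) = 68.57 W.
Step 8 — Reactive power: Q = Im(S) = 0.6494 VAR.
Step 9 — Apparent power: |S| = 68.57 VA.
Step 10 — Power factor: PF = P/|S| = 1 (lagging).

(a) P = 68.57 W  (b) Q = 0.6494 VAR  (c) S = 68.57 VA  (d) PF = 1 (lagging)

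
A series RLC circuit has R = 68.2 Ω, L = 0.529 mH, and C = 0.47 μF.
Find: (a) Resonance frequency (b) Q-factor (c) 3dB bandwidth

Step 1 — Resonance: ω₀ = 1/√(LC) = 1/√(0.000529·4.7e-07) = 6.342e+04 rad/s.
Step 2 — f₀ = ω₀/(2π) = 1.009e+04 Hz.
Step 3 — Series Q: Q = ω₀L/R = 6.342e+04·0.000529/68.2 = 0.4919.
Step 4 — Bandwidth: Δω = ω₀/Q = 1.289e+05 rad/s; BW = Δω/(2π) = 2.052e+04 Hz.

(a) f₀ = 1.009e+04 Hz  (b) Q = 0.4919  (c) BW = 2.052e+04 Hz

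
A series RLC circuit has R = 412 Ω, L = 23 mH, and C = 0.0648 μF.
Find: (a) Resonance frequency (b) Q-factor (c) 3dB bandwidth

Step 1 — Resonance: ω₀ = 1/√(LC) = 1/√(0.023·6.48e-08) = 2.59e+04 rad/s.
Step 2 — f₀ = ω₀/(2π) = 4123 Hz.
Step 3 — Series Q: Q = ω₀L/R = 2.59e+04·0.023/412 = 1.446.
Step 4 — Bandwidth: Δω = ω₀/Q = 1.791e+04 rad/s; BW = Δω/(2π) = 2851 Hz.

(a) f₀ = 4123 Hz  (b) Q = 1.446  (c) BW = 2851 Hz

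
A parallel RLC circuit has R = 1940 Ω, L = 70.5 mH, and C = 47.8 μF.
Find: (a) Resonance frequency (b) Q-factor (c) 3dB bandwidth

Step 1 — Resonance: ω₀ = 1/√(LC) = 1/√(0.0705·4.78e-05) = 544.7 rad/s.
Step 2 — f₀ = ω₀/(2π) = 86.7 Hz.
Step 3 — Parallel Q: Q = R/(ω₀L) = 1940/(544.7·0.0705) = 50.52.
Step 4 — Bandwidth: Δω = ω₀/Q = 10.78 rad/s; BW = Δω/(2π) = 1.716 Hz.

(a) f₀ = 86.7 Hz  (b) Q = 50.52  (c) BW = 1.716 Hz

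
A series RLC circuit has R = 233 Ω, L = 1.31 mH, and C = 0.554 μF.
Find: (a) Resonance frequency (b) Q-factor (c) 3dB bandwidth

Step 1 — Resonance condition Im(Z)=0 gives ω₀ = 1/√(LC).
Step 2 — ω₀ = 1/√(0.00131·5.54e-07) = 3.712e+04 rad/s.
Step 3 — f₀ = ω₀/(2π) = 5908 Hz.
Step 4 — Series Q: Q = ω₀L/R = 3.712e+04·0.00131/233 = 0.2087.
Step 5 — 3dB bandwidth: Δω = ω₀/Q = 1.779e+05 rad/s; BW = Δω/(2π) = 2.831e+04 Hz.

(a) f₀ = 5908 Hz  (b) Q = 0.2087  (c) BW = 2.831e+04 Hz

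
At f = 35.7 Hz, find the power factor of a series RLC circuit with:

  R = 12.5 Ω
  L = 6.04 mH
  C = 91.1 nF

Step 1 — Angular frequency: ω = 2π·f = 2π·35.7 = 224.3 rad/s.
Step 2 — Component impedances:
  R: Z = R = 12.5 Ω
  L: Z = jωL = j·224.3·0.00604 = 0 + j1.355 Ω
  C: Z = 1/(jωC) = -j/(ω·C) = 0 - j4.894e+04 Ω
Step 3 — Series combination: Z_total = R + L + C = 12.5 - j4.894e+04 Ω = 4.894e+04∠-90.0° Ω.
Step 4 — Power factor: PF = cos(φ) = Re(Z)/|Z| = 12.5/4.894e+04 = 0.0002554.
Step 5 — Type: Im(Z) = -4.894e+04 ⇒ leading (phase φ = -90.0°).

PF = 0.0002554 (leading, φ = -90.0°)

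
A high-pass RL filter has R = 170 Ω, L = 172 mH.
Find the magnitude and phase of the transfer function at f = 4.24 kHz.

Step 1 — Angular frequency: ω = 2π·4240 = 2.664e+04 rad/s.
Step 2 — Transfer function: H(jω) = jωL/(R + jωL).
Step 3 — Numerator jωL = j·4582; denominator R + jωL = 170 + j4582.
Step 4 — H = 0.9986 + j0.03705.
Step 5 — Magnitude: |H| = 0.9993 (-0.0 dB); phase: φ = 2.1°.

|H| = 0.9993 (-0.0 dB), φ = 2.1°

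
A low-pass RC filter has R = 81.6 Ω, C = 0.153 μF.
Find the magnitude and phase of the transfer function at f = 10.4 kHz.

Step 1 — Angular frequency: ω = 2π·1.04e+04 = 6.535e+04 rad/s.
Step 2 — Transfer function: H(jω) = 1/(1 + jωRC).
Step 3 — Denominator: 1 + jωRC = 1 + j·6.535e+04·81.6·1.53e-07 = 1 + j0.8158.
Step 4 — H = 0.6004 - j0.4898.
Step 5 — Magnitude: |H| = 0.7749 (-2.2 dB); phase: φ = -39.2°.

|H| = 0.7749 (-2.2 dB), φ = -39.2°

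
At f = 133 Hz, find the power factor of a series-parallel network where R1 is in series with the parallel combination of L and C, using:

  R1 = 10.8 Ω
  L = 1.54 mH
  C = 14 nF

Step 1 — Angular frequency: ω = 2π·f = 2π·133 = 835.7 rad/s.
Step 2 — Component impedances:
  R1: Z = R = 10.8 Ω
  L: Z = jωL = j·835.7·0.00154 = 0 + j1.287 Ω
  C: Z = 1/(jωC) = -j/(ω·C) = 0 - j8.548e+04 Ω
Step 3 — Parallel branch: L || C = 1/(1/L + 1/C) = 0 + j1.287 Ω.
Step 4 — Series with R1: Z_total = R1 + (L || C) = 10.8 + j1.287 Ω = 10.88∠6.8° Ω.
Step 5 — Power factor: PF = cos(φ) = Re(Z)/|Z| = 10.8/10.876 = 0.993.
Step 6 — Type: Im(Z) = 1.287 ⇒ lagging (phase φ = 6.8°).

PF = 0.993 (lagging, φ = 6.8°)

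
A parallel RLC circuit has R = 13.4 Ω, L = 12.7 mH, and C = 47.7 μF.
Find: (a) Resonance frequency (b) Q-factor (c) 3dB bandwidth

Step 1 — Resonance: ω₀ = 1/√(LC) = 1/√(0.0127·4.77e-05) = 1285 rad/s.
Step 2 — f₀ = ω₀/(2π) = 204.5 Hz.
Step 3 — Parallel Q: Q = R/(ω₀L) = 13.4/(1285·0.0127) = 0.8212.
Step 4 — Bandwidth: Δω = ω₀/Q = 1565 rad/s; BW = Δω/(2π) = 249 Hz.

(a) f₀ = 204.5 Hz  (b) Q = 0.8212  (c) BW = 249 Hz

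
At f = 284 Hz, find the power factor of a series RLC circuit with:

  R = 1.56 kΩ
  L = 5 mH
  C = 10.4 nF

Step 1 — Angular frequency: ω = 2π·f = 2π·284 = 1784 rad/s.
Step 2 — Component impedances:
  R: Z = R = 1560 Ω
  L: Z = jωL = j·1784·0.005 = 0 + j8.922 Ω
  C: Z = 1/(jωC) = -j/(ω·C) = 0 - j5.389e+04 Ω
Step 3 — Series combination: Z_total = R + L + C = 1560 - j5.388e+04 Ω = 5.39e+04∠-88.3° Ω.
Step 4 — Power factor: PF = cos(φ) = Re(Z)/|Z| = 1560/5.39e+04 = 0.02894.
Step 5 — Type: Im(Z) = -5.388e+04 ⇒ leading (phase φ = -88.3°).

PF = 0.02894 (leading, φ = -88.3°)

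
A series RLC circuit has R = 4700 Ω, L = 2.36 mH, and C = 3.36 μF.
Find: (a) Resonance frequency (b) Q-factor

Step 1 — Resonance condition Im(Z)=0 gives ω₀ = 1/√(LC).
Step 2 — ω₀ = 1/√(0.00236·3.36e-06) = 1.123e+04 rad/s.
Step 3 — f₀ = ω₀/(2π) = 1787 Hz.
Step 4 — Series Q: Q = ω₀L/R = 1.123e+04·0.00236/4700 = 0.005639.

(a) f₀ = 1787 Hz  (b) Q = 0.005639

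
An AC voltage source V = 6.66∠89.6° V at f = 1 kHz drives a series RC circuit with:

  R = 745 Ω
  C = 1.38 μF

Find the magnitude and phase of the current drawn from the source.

Step 1 — Angular frequency: ω = 2π·f = 2π·1000 = 6283 rad/s.
Step 2 — Component impedances:
  R: Z = R = 745 Ω
  C: Z = 1/(jωC) = -j/(ω·C) = 0 - j115.3 Ω
Step 3 — Series combination: Z_total = R + C = 745 - j115.3 Ω = 753.9∠-8.8° Ω.
Step 4 — Source phasor: V = 6.66∠89.6° V = 0.0465 + j6.66 V.
Step 5 — Ohm's law: I = V / Z_total = (0.0465 + j6.66) / (745 - j115.3) = -0.001291 + j0.00874 A.
Step 6 — Convert to polar: |I| = 0.008834 A, ∠I = 98.4°.

I = 0.008834∠98.4° A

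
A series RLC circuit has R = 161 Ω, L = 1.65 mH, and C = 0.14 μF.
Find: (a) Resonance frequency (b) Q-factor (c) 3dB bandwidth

Step 1 — Resonance: ω₀ = 1/√(LC) = 1/√(0.00165·1.4e-07) = 6.58e+04 rad/s.
Step 2 — f₀ = ω₀/(2π) = 1.047e+04 Hz.
Step 3 — Series Q: Q = ω₀L/R = 6.58e+04·0.00165/161 = 0.6743.
Step 4 — Bandwidth: Δω = ω₀/Q = 9.758e+04 rad/s; BW = Δω/(2π) = 1.553e+04 Hz.

(a) f₀ = 1.047e+04 Hz  (b) Q = 0.6743  (c) BW = 1.553e+04 Hz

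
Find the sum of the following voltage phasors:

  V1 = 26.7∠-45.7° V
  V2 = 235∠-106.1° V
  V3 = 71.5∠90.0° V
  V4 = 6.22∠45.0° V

Step 1 — Convert each phasor to rectangular form:
  V1 = 26.7·(cos(-45.7°) + j·sin(-45.7°)) = 18.65 - j19.11 V
  V2 = 235·(cos(-106.1°) + j·sin(-106.1°)) = -65.17 - j225.8 V
  V3 = 71.5·(cos(90.0°) + j·sin(90.0°)) = 0 + j71.5 V
  V4 = 6.22·(cos(45.0°) + j·sin(45.0°)) = 4.398 + j4.398 V
Step 2 — Sum components: V_total = -42.12 - j169 V.
Step 3 — Convert to polar: |V_total| = 174.2 V, ∠V_total = -104.0°.

V_total = 174.2∠-104.0° V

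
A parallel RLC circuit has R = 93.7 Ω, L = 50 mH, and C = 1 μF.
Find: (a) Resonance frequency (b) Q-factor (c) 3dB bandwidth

Step 1 — Resonance: ω₀ = 1/√(LC) = 1/√(0.05·1e-06) = 4472 rad/s.
Step 2 — f₀ = ω₀/(2π) = 711.8 Hz.
Step 3 — Parallel Q: Q = R/(ω₀L) = 93.7/(4472·0.05) = 0.419.
Step 4 — Bandwidth: Δω = ω₀/Q = 1.067e+04 rad/s; BW = Δω/(2π) = 1699 Hz.

(a) f₀ = 711.8 Hz  (b) Q = 0.419  (c) BW = 1699 Hz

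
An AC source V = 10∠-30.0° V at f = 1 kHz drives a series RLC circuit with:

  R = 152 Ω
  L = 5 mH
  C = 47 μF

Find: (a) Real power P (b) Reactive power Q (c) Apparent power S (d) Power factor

Step 1 — Angular frequency: ω = 2π·f = 2π·1000 = 6283 rad/s.
Step 2 — Component impedances:
  R: Z = R = 152 Ω
  L: Z = jωL = j·6283·0.005 = 0 + j31.42 Ω
  C: Z = 1/(jωC) = -j/(ω·C) = 0 - j3.386 Ω
Step 3 — Series combination: Z_total = R + L + C = 152 + j28.03 Ω = 154.6∠10.4° Ω.
Step 4 — Source phasor: V = 10∠-30.0° V = 8.66 - j5 V.
Step 5 — Current: I = V / Z = 0.04924 - j0.04197 A = 0.0647∠-40.4° A.
Step 6 — Complex power: S = V·I* = 0.6363 + j0.1173 VA.
Step 7 — Real power: P = Re(S) = 0.6363 W.
Step 8 — Reactive power: Q = Im(S) = 0.1173 VAR.
Step 9 — Apparent power: |S| = 0.647 VA.
Step 10 — Power factor: PF = P/|S| = 0.9834 (lagging).

(a) P = 0.6363 W  (b) Q = 0.1173 VAR  (c) S = 0.647 VA  (d) PF = 0.9834 (lagging)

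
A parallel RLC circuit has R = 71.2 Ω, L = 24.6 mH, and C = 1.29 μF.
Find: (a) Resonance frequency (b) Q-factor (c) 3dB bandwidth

Step 1 — Resonance: ω₀ = 1/√(LC) = 1/√(0.0246·1.29e-06) = 5614 rad/s.
Step 2 — f₀ = ω₀/(2π) = 893.4 Hz.
Step 3 — Parallel Q: Q = R/(ω₀L) = 71.2/(5614·0.0246) = 0.5156.
Step 4 — Bandwidth: Δω = ω₀/Q = 1.089e+04 rad/s; BW = Δω/(2π) = 1733 Hz.

(a) f₀ = 893.4 Hz  (b) Q = 0.5156  (c) BW = 1733 Hz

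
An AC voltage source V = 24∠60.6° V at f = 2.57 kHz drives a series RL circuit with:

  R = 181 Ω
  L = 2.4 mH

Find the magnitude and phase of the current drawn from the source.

Step 1 — Angular frequency: ω = 2π·f = 2π·2570 = 1.615e+04 rad/s.
Step 2 — Component impedances:
  R: Z = R = 181 Ω
  L: Z = jωL = j·1.615e+04·0.0024 = 0 + j38.75 Ω
Step 3 — Series combination: Z_total = R + L = 181 + j38.75 Ω = 185.1∠12.1° Ω.
Step 4 — Source phasor: V = 24∠60.6° V = 11.78 + j20.91 V.
Step 5 — Ohm's law: I = V / Z_total = (11.78 + j20.91) / (181 + j38.75) = 0.08589 + j0.09713 A.
Step 6 — Convert to polar: |I| = 0.1297 A, ∠I = 48.5°.

I = 0.1297∠48.5° A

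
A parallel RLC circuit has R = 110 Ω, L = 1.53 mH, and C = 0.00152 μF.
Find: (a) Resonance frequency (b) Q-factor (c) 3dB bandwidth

Step 1 — Resonance: ω₀ = 1/√(LC) = 1/√(0.00153·1.52e-09) = 6.557e+05 rad/s.
Step 2 — f₀ = ω₀/(2π) = 1.044e+05 Hz.
Step 3 — Parallel Q: Q = R/(ω₀L) = 110/(6.557e+05·0.00153) = 0.1096.
Step 4 — Bandwidth: Δω = ω₀/Q = 5.981e+06 rad/s; BW = Δω/(2π) = 9.519e+05 Hz.

(a) f₀ = 1.044e+05 Hz  (b) Q = 0.1096  (c) BW = 9.519e+05 Hz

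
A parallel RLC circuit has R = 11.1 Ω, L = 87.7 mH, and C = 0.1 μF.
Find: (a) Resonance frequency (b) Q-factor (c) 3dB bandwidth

Step 1 — Resonance: ω₀ = 1/√(LC) = 1/√(0.0877·1e-07) = 1.068e+04 rad/s.
Step 2 — f₀ = ω₀/(2π) = 1699 Hz.
Step 3 — Parallel Q: Q = R/(ω₀L) = 11.1/(1.068e+04·0.0877) = 0.01185.
Step 4 — Bandwidth: Δω = ω₀/Q = 9.009e+05 rad/s; BW = Δω/(2π) = 1.434e+05 Hz.

(a) f₀ = 1699 Hz  (b) Q = 0.01185  (c) BW = 1.434e+05 Hz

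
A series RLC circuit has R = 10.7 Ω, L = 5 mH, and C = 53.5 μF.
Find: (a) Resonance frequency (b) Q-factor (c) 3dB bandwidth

Step 1 — Resonance: ω₀ = 1/√(LC) = 1/√(0.005·5.35e-05) = 1933 rad/s.
Step 2 — f₀ = ω₀/(2π) = 307.7 Hz.
Step 3 — Series Q: Q = ω₀L/R = 1933·0.005/10.7 = 0.9035.
Step 4 — Bandwidth: Δω = ω₀/Q = 2140 rad/s; BW = Δω/(2π) = 340.6 Hz.

(a) f₀ = 307.7 Hz  (b) Q = 0.9035  (c) BW = 340.6 Hz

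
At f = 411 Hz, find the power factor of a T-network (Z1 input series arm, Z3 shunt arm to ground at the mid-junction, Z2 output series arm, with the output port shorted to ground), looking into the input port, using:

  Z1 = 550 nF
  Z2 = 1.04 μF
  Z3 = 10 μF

Step 1 — Angular frequency: ω = 2π·f = 2π·411 = 2582 rad/s.
Step 2 — Component impedances:
  Z1: Z = 1/(jωC) = -j/(ω·C) = 0 - j704.1 Ω
  Z2: Z = 1/(jωC) = -j/(ω·C) = 0 - j372.3 Ω
  Z3: Z = 1/(jωC) = -j/(ω·C) = 0 - j38.72 Ω
Step 3 — With the output port shorted to ground, the output series arm Z2 runs from the junction to ground; the shunt arm Z3 also runs from the junction to ground. They appear in parallel: Z3 || Z2 = 0 - j35.08 Ω.
Step 4 — Series with input arm Z1: Z_in = Z1 + (Z3 || Z2) = 0 - j739.1 Ω = 739.1∠-90.0° Ω.
Step 5 — Power factor: PF = cos(φ) = Re(Z)/|Z| = 0/739.1 = 0.
Step 6 — Type: Im(Z) = -739.1 ⇒ leading (phase φ = -90.0°).

PF = 0 (leading, φ = -90.0°)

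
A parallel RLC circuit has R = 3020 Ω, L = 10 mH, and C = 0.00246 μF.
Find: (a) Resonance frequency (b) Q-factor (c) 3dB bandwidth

Step 1 — Resonance: ω₀ = 1/√(LC) = 1/√(0.01·2.46e-09) = 2.016e+05 rad/s.
Step 2 — f₀ = ω₀/(2π) = 3.209e+04 Hz.
Step 3 — Parallel Q: Q = R/(ω₀L) = 3020/(2.016e+05·0.01) = 1.498.
Step 4 — Bandwidth: Δω = ω₀/Q = 1.346e+05 rad/s; BW = Δω/(2π) = 2.142e+04 Hz.

(a) f₀ = 3.209e+04 Hz  (b) Q = 1.498  (c) BW = 2.142e+04 Hz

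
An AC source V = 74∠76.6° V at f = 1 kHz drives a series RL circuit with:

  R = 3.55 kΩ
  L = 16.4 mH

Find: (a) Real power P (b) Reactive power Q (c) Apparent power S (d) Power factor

Step 1 — Angular frequency: ω = 2π·f = 2π·1000 = 6283 rad/s.
Step 2 — Component impedances:
  R: Z = R = 3550 Ω
  L: Z = jωL = j·6283·0.0164 = 0 + j103 Ω
Step 3 — Series combination: Z_total = R + L = 3550 + j103 Ω = 3551∠1.7° Ω.
Step 4 — Source phasor: V = 74∠76.6° V = 17.15 + j71.99 V.
Step 5 — Current: I = V / Z = 0.005415 + j0.02012 A = 0.02084∠74.9° A.
Step 6 — Complex power: S = V·I* = 1.541 + j0.04474 VA.
Step 7 — Real power: P = Re(S) = 1.541 W.
Step 8 — Reactive power: Q = Im(S) = 0.04474 VAR.
Step 9 — Apparent power: |S| = 1.542 VA.
Step 10 — Power factor: PF = P/|S| = 0.9996 (lagging).

(a) P = 1.541 W  (b) Q = 0.04474 VAR  (c) S = 1.542 VA  (d) PF = 0.9996 (lagging)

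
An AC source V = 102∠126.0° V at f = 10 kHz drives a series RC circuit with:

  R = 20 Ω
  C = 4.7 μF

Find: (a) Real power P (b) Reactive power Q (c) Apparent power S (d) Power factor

Step 1 — Angular frequency: ω = 2π·f = 2π·1e+04 = 6.283e+04 rad/s.
Step 2 — Component impedances:
  R: Z = R = 20 Ω
  C: Z = 1/(jωC) = -j/(ω·C) = 0 - j3.386 Ω
Step 3 — Series combination: Z_total = R + C = 20 - j3.386 Ω = 20.28∠-9.6° Ω.
Step 4 — Source phasor: V = 102∠126.0° V = -59.95 + j82.52 V.
Step 5 — Current: I = V / Z = -3.593 + j3.518 A = 5.028∠135.6° A.
Step 6 — Complex power: S = V·I* = 505.7 - j85.62 VA.
Step 7 — Real power: P = Re(S) = 505.7 W.
Step 8 — Reactive power: Q = Im(S) = -85.62 VAR.
Step 9 — Apparent power: |S| = 512.9 VA.
Step 10 — Power factor: PF = P/|S| = 0.986 (leading).

(a) P = 505.7 W  (b) Q = -85.62 VAR  (c) S = 512.9 VA  (d) PF = 0.986 (leading)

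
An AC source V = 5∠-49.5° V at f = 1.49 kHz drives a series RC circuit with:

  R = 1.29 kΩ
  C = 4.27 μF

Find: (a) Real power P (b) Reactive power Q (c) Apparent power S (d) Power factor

Step 1 — Angular frequency: ω = 2π·f = 2π·1490 = 9362 rad/s.
Step 2 — Component impedances:
  R: Z = R = 1290 Ω
  C: Z = 1/(jωC) = -j/(ω·C) = 0 - j25.02 Ω
Step 3 — Series combination: Z_total = R + C = 1290 - j25.02 Ω = 1290∠-1.1° Ω.
Step 4 — Source phasor: V = 5∠-49.5° V = 3.247 - j3.802 V.
Step 5 — Current: I = V / Z = 0.002573 - j0.002897 A = 0.003875∠-48.4° A.
Step 6 — Complex power: S = V·I* = 0.01937 - j0.0003757 VA.
Step 7 — Real power: P = Re(S) = 0.01937 W.
Step 8 — Reactive power: Q = Im(S) = -0.0003757 VAR.
Step 9 — Apparent power: |S| = 0.01938 VA.
Step 10 — Power factor: PF = P/|S| = 0.9998 (leading).

(a) P = 0.01937 W  (b) Q = -0.0003757 VAR  (c) S = 0.01938 VA  (d) PF = 0.9998 (leading)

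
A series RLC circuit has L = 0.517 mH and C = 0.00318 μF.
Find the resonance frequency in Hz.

Step 1 — Resonance condition Im(Z)=0 gives ω₀ = 1/√(LC).
Step 2 — ω₀ = 1/√(0.000517·3.18e-09) = 7.799e+05 rad/s.
Step 3 — f₀ = ω₀/(2π) = 1.241e+05 Hz.

f₀ = 1.241e+05 Hz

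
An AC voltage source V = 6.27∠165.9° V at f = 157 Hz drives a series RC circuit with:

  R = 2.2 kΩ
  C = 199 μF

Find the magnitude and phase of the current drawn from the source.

Step 1 — Angular frequency: ω = 2π·f = 2π·157 = 986.5 rad/s.
Step 2 — Component impedances:
  R: Z = R = 2200 Ω
  C: Z = 1/(jωC) = -j/(ω·C) = 0 - j5.094 Ω
Step 3 — Series combination: Z_total = R + C = 2200 - j5.094 Ω = 2200∠-0.1° Ω.
Step 4 — Source phasor: V = 6.27∠165.9° V = -6.081 + j1.527 V.
Step 5 — Ohm's law: I = V / Z_total = (-6.081 + j1.527) / (2200 - j5.094) = -0.002766 + j0.0006879 A.
Step 6 — Convert to polar: |I| = 0.00285 A, ∠I = 166.0°.

I = 0.00285∠166.0° A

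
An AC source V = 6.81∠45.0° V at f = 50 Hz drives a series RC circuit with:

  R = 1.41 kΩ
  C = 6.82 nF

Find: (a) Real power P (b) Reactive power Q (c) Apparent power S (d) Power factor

Step 1 — Angular frequency: ω = 2π·f = 2π·50 = 314.2 rad/s.
Step 2 — Component impedances:
  R: Z = R = 1410 Ω
  C: Z = 1/(jωC) = -j/(ω·C) = 0 - j4.667e+05 Ω
Step 3 — Series combination: Z_total = R + C = 1410 - j4.667e+05 Ω = 4.667e+05∠-89.8° Ω.
Step 4 — Source phasor: V = 6.81∠45.0° V = 4.815 + j4.815 V.
Step 5 — Current: I = V / Z = -1.029e-05 + j1.035e-05 A = 1.459e-05∠134.8° A.
Step 6 — Complex power: S = V·I* = 3.002e-07 - j9.936e-05 VA.
Step 7 — Real power: P = Re(S) = 3.002e-07 W.
Step 8 — Reactive power: Q = Im(S) = -9.936e-05 VAR.
Step 9 — Apparent power: |S| = 9.936e-05 VA.
Step 10 — Power factor: PF = P/|S| = 0.003021 (leading).

(a) P = 3.002e-07 W  (b) Q = -9.936e-05 VAR  (c) S = 9.936e-05 VA  (d) PF = 0.003021 (leading)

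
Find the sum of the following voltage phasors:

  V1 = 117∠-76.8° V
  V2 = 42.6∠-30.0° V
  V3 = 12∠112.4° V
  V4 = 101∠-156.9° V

Step 1 — Convert each phasor to rectangular form:
  V1 = 117·(cos(-76.8°) + j·sin(-76.8°)) = 26.72 - j113.9 V
  V2 = 42.6·(cos(-30.0°) + j·sin(-30.0°)) = 36.89 - j21.3 V
  V3 = 12·(cos(112.4°) + j·sin(112.4°)) = -4.573 + j11.09 V
  V4 = 101·(cos(-156.9°) + j·sin(-156.9°)) = -92.9 - j39.63 V
Step 2 — Sum components: V_total = -33.87 - j163.7 V.
Step 3 — Convert to polar: |V_total| = 167.2 V, ∠V_total = -101.7°.

V_total = 167.2∠-101.7° V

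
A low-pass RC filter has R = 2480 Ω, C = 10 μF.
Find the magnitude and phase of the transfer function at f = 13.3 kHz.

Step 1 — Angular frequency: ω = 2π·1.33e+04 = 8.357e+04 rad/s.
Step 2 — Transfer function: H(jω) = 1/(1 + jωRC).
Step 3 — Denominator: 1 + jωRC = 1 + j·8.357e+04·2480·1e-05 = 1 + j2072.
Step 4 — H = 2.328e-07 - j0.0004825.
Step 5 — Magnitude: |H| = 0.0004825 (-66.3 dB); phase: φ = -90.0°.

|H| = 0.0004825 (-66.3 dB), φ = -90.0°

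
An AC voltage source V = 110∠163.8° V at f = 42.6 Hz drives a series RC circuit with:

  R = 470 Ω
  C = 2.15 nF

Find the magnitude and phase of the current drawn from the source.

Step 1 — Angular frequency: ω = 2π·f = 2π·42.6 = 267.7 rad/s.
Step 2 — Component impedances:
  R: Z = R = 470 Ω
  C: Z = 1/(jωC) = -j/(ω·C) = 0 - j1.738e+06 Ω
Step 3 — Series combination: Z_total = R + C = 470 - j1.738e+06 Ω = 1.738e+06∠-90.0° Ω.
Step 4 — Source phasor: V = 110∠163.8° V = -105.6 + j30.69 V.
Step 5 — Ohm's law: I = V / Z_total = (-105.6 + j30.69) / (470 - j1.738e+06) = -1.768e-05 - j6.078e-05 A.
Step 6 — Convert to polar: |I| = 6.33e-05 A, ∠I = -106.2°.

I = 6.33e-05∠-106.2° A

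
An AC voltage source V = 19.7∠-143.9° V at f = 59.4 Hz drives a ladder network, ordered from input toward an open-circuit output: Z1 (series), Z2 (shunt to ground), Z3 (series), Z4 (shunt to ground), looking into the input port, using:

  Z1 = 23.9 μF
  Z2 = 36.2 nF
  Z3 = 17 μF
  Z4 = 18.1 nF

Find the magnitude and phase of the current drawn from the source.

Step 1 — Angular frequency: ω = 2π·f = 2π·59.4 = 373.2 rad/s.
Step 2 — Component impedances:
  Z1: Z = 1/(jωC) = -j/(ω·C) = 0 - j112.1 Ω
  Z2: Z = 1/(jωC) = -j/(ω·C) = 0 - j7.402e+04 Ω
  Z3: Z = 1/(jωC) = -j/(ω·C) = 0 - j157.6 Ω
  Z4: Z = 1/(jωC) = -j/(ω·C) = 0 - j1.48e+05 Ω
Step 3 — Ladder network (open output): work backward from the far end, alternating series and parallel combinations. Z_in = 0 - j4.947e+04 Ω = 4.947e+04∠-90.0° Ω.
Step 4 — Source phasor: V = 19.7∠-143.9° V = -15.92 - j11.61 V.
Step 5 — Ohm's law: I = V / Z_total = (-15.92 - j11.61) / (0 - j4.947e+04) = 0.0002346 - j0.0003217 A.
Step 6 — Convert to polar: |I| = 0.0003982 A, ∠I = -53.9°.

I = 0.0003982∠-53.9° A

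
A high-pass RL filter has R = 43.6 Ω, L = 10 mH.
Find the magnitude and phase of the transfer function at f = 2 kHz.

Step 1 — Angular frequency: ω = 2π·2000 = 1.257e+04 rad/s.
Step 2 — Transfer function: H(jω) = jωL/(R + jωL).
Step 3 — Numerator jωL = j·125.7; denominator R + jωL = 43.6 + j125.7.
Step 4 — H = 0.8926 + j0.3097.
Step 5 — Magnitude: |H| = 0.9448 (-0.5 dB); phase: φ = 19.1°.

|H| = 0.9448 (-0.5 dB), φ = 19.1°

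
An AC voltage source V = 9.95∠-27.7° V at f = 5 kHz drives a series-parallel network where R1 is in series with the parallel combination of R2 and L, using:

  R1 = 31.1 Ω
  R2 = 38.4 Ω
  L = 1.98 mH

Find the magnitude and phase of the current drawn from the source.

Step 1 — Angular frequency: ω = 2π·f = 2π·5000 = 3.142e+04 rad/s.
Step 2 — Component impedances:
  R1: Z = R = 31.1 Ω
  R2: Z = R = 38.4 Ω
  L: Z = jωL = j·3.142e+04·0.00198 = 0 + j62.2 Ω
Step 3 — Parallel branch: R2 || L = 1/(1/R2 + 1/L) = 27.8 + j17.16 Ω.
Step 4 — Series with R1: Z_total = R1 + (R2 || L) = 58.9 + j17.16 Ω = 61.35∠16.2° Ω.
Step 5 — Source phasor: V = 9.95∠-27.7° V = 8.81 - j4.625 V.
Step 6 — Ohm's law: I = V / Z_total = (8.81 - j4.625) / (58.9 + j17.16) = 0.1168 - j0.1125 A.
Step 7 — Convert to polar: |I| = 0.1622 A, ∠I = -43.9°.

I = 0.1622∠-43.9° A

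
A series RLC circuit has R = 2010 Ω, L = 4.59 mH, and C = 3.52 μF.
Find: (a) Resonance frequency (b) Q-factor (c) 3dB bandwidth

Step 1 — Resonance: ω₀ = 1/√(LC) = 1/√(0.00459·3.52e-06) = 7867 rad/s.
Step 2 — f₀ = ω₀/(2π) = 1252 Hz.
Step 3 — Series Q: Q = ω₀L/R = 7867·0.00459/2010 = 0.01797.
Step 4 — Bandwidth: Δω = ω₀/Q = 4.379e+05 rad/s; BW = Δω/(2π) = 6.97e+04 Hz.

(a) f₀ = 1252 Hz  (b) Q = 0.01797  (c) BW = 6.97e+04 Hz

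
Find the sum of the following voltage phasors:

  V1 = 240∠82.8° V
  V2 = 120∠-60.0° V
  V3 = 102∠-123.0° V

Step 1 — Convert each phasor to rectangular form:
  V1 = 240·(cos(82.8°) + j·sin(82.8°)) = 30.08 + j238.1 V
  V2 = 120·(cos(-60.0°) + j·sin(-60.0°)) = 60 - j103.9 V
  V3 = 102·(cos(-123.0°) + j·sin(-123.0°)) = -55.55 - j85.54 V
Step 2 — Sum components: V_total = 34.53 + j48.64 V.
Step 3 — Convert to polar: |V_total| = 59.65 V, ∠V_total = 54.6°.

V_total = 59.65∠54.6° V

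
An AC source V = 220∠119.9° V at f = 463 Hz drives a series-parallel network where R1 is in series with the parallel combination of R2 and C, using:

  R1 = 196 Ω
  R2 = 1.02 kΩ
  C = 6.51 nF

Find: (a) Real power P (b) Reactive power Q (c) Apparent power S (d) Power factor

Step 1 — Angular frequency: ω = 2π·f = 2π·463 = 2909 rad/s.
Step 2 — Component impedances:
  R1: Z = R = 196 Ω
  R2: Z = R = 1020 Ω
  C: Z = 1/(jωC) = -j/(ω·C) = 0 - j5.28e+04 Ω
Step 3 — Parallel branch: R2 || C = 1/(1/R2 + 1/C) = 1020 - j19.7 Ω.
Step 4 — Series with R1: Z_total = R1 + (R2 || C) = 1216 - j19.7 Ω = 1216∠-0.9° Ω.
Step 5 — Source phasor: V = 220∠119.9° V = -109.7 + j190.7 V.
Step 6 — Current: I = V / Z = -0.09273 + j0.1554 A = 0.181∠120.8° A.
Step 7 — Complex power: S = V·I* = 39.8 - j0.6449 VA.
Step 8 — Real power: P = Re(S) = 39.8 W.
Step 9 — Reactive power: Q = Im(S) = -0.6449 VAR.
Step 10 — Apparent power: |S| = 39.81 VA.
Step 11 — Power factor: PF = P/|S| = 0.9999 (leading).

(a) P = 39.8 W  (b) Q = -0.6449 VAR  (c) S = 39.81 VA  (d) PF = 0.9999 (leading)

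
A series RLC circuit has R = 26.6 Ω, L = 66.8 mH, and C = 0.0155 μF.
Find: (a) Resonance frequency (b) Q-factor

Step 1 — Resonance condition Im(Z)=0 gives ω₀ = 1/√(LC).
Step 2 — ω₀ = 1/√(0.0668·1.55e-08) = 3.108e+04 rad/s.
Step 3 — f₀ = ω₀/(2π) = 4946 Hz.
Step 4 — Series Q: Q = ω₀L/R = 3.108e+04·0.0668/26.6 = 78.04.

(a) f₀ = 4946 Hz  (b) Q = 78.04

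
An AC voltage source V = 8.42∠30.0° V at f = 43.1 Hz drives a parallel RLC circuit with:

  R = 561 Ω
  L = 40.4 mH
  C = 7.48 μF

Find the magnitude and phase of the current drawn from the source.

Step 1 — Angular frequency: ω = 2π·f = 2π·43.1 = 270.8 rad/s.
Step 2 — Component impedances:
  R: Z = R = 561 Ω
  L: Z = jωL = j·270.8·0.0404 = 0 + j10.94 Ω
  C: Z = 1/(jωC) = -j/(ω·C) = 0 - j493.7 Ω
Step 3 — Parallel combination: 1/Z_total = 1/R + 1/L + 1/C; Z_total = 0.2231 + j11.18 Ω = 11.19∠88.9° Ω.
Step 4 — Source phasor: V = 8.42∠30.0° V = 7.292 + j4.21 V.
Step 5 — Ohm's law: I = V / Z_total = (7.292 + j4.21) / (0.2231 + j11.18) = 0.3893 - j0.6442 A.
Step 6 — Convert to polar: |I| = 0.7527 A, ∠I = -58.9°.

I = 0.7527∠-58.9° A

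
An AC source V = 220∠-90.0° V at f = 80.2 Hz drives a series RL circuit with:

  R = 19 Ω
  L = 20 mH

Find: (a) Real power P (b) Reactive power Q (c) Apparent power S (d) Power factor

Step 1 — Angular frequency: ω = 2π·f = 2π·80.2 = 503.9 rad/s.
Step 2 — Component impedances:
  R: Z = R = 19 Ω
  L: Z = jωL = j·503.9·0.02 = 0 + j10.08 Ω
Step 3 — Series combination: Z_total = R + L = 19 + j10.08 Ω = 21.51∠27.9° Ω.
Step 4 — Source phasor: V = 220∠-90.0° V = 0 - j220 V.
Step 5 — Current: I = V / Z = -4.793 - j9.036 A = 10.23∠-117.9° A.
Step 6 — Complex power: S = V·I* = 1988 + j1055 VA.
Step 7 — Real power: P = Re(S) = 1988 W.
Step 8 — Reactive power: Q = Im(S) = 1055 VAR.
Step 9 — Apparent power: |S| = 2250 VA.
Step 10 — Power factor: PF = P/|S| = 0.8834 (lagging).

(a) P = 1988 W  (b) Q = 1055 VAR  (c) S = 2250 VA  (d) PF = 0.8834 (lagging)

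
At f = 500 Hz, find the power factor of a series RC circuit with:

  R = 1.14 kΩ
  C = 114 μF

Step 1 — Angular frequency: ω = 2π·f = 2π·500 = 3142 rad/s.
Step 2 — Component impedances:
  R: Z = R = 1140 Ω
  C: Z = 1/(jωC) = -j/(ω·C) = 0 - j2.792 Ω
Step 3 — Series combination: Z_total = R + C = 1140 - j2.792 Ω = 1140∠-0.1° Ω.
Step 4 — Power factor: PF = cos(φ) = Re(Z)/|Z| = 1140/1140 = 1.
Step 5 — Type: Im(Z) = -2.792 ⇒ leading (phase φ = -0.1°).

PF = 1 (leading, φ = -0.1°)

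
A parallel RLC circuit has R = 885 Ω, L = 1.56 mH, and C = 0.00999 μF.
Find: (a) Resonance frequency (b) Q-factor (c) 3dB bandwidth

Step 1 — Resonance: ω₀ = 1/√(LC) = 1/√(0.00156·9.99e-09) = 2.533e+05 rad/s.
Step 2 — f₀ = ω₀/(2π) = 4.032e+04 Hz.
Step 3 — Parallel Q: Q = R/(ω₀L) = 885/(2.533e+05·0.00156) = 2.24.
Step 4 — Bandwidth: Δω = ω₀/Q = 1.131e+05 rad/s; BW = Δω/(2π) = 1.8e+04 Hz.

(a) f₀ = 4.032e+04 Hz  (b) Q = 2.24  (c) BW = 1.8e+04 Hz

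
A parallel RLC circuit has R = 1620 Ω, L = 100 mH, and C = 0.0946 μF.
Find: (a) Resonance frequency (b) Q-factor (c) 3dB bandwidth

Step 1 — Resonance: ω₀ = 1/√(LC) = 1/√(0.1·9.46e-08) = 1.028e+04 rad/s.
Step 2 — f₀ = ω₀/(2π) = 1636 Hz.
Step 3 — Parallel Q: Q = R/(ω₀L) = 1620/(1.028e+04·0.1) = 1.576.
Step 4 — Bandwidth: Δω = ω₀/Q = 6525 rad/s; BW = Δω/(2π) = 1039 Hz.

(a) f₀ = 1636 Hz  (b) Q = 1.576  (c) BW = 1039 Hz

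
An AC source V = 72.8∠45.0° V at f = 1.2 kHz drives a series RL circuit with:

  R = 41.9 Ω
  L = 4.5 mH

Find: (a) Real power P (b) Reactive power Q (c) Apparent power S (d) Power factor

Step 1 — Angular frequency: ω = 2π·f = 2π·1200 = 7540 rad/s.
Step 2 — Component impedances:
  R: Z = R = 41.9 Ω
  L: Z = jωL = j·7540·0.0045 = 0 + j33.93 Ω
Step 3 — Series combination: Z_total = R + L = 41.9 + j33.93 Ω = 53.91∠39.0° Ω.
Step 4 — Source phasor: V = 72.8∠45.0° V = 51.48 + j51.48 V.
Step 5 — Current: I = V / Z = 1.343 + j0.1412 A = 1.35∠6.0° A.
Step 6 — Complex power: S = V·I* = 76.39 + j61.86 VA.
Step 7 — Real power: P = Re(S) = 76.39 W.
Step 8 — Reactive power: Q = Im(S) = 61.86 VAR.
Step 9 — Apparent power: |S| = 98.3 VA.
Step 10 — Power factor: PF = P/|S| = 0.7772 (lagging).

(a) P = 76.39 W  (b) Q = 61.86 VAR  (c) S = 98.3 VA  (d) PF = 0.7772 (lagging)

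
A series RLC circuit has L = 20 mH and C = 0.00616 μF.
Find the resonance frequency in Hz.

Step 1 — Resonance condition Im(Z)=0 gives ω₀ = 1/√(LC).
Step 2 — ω₀ = 1/√(0.02·6.16e-09) = 9.009e+04 rad/s.
Step 3 — f₀ = ω₀/(2π) = 1.434e+04 Hz.

f₀ = 1.434e+04 Hz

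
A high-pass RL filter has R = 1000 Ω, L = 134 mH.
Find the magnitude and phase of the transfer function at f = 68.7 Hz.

Step 1 — Angular frequency: ω = 2π·68.7 = 431.7 rad/s.
Step 2 — Transfer function: H(jω) = jωL/(R + jωL).
Step 3 — Numerator jωL = j·57.84; denominator R + jωL = 1000 + j57.84.
Step 4 — H = 0.003335 + j0.05765.
Step 5 — Magnitude: |H| = 0.05775 (-24.8 dB); phase: φ = 86.7°.

|H| = 0.05775 (-24.8 dB), φ = 86.7°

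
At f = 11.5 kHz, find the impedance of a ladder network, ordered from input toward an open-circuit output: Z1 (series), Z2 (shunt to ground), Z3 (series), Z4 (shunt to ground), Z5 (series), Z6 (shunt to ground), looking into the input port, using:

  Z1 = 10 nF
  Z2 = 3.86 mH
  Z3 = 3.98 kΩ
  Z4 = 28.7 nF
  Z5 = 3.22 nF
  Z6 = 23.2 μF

Step 1 — Angular frequency: ω = 2π·f = 2π·1.15e+04 = 7.226e+04 rad/s.
Step 2 — Component impedances:
  Z1: Z = 1/(jωC) = -j/(ω·C) = 0 - j1384 Ω
  Z2: Z = jωL = j·7.226e+04·0.00386 = 0 + j278.9 Ω
  Z3: Z = R = 3980 Ω
  Z4: Z = 1/(jωC) = -j/(ω·C) = 0 - j482.2 Ω
  Z5: Z = 1/(jωC) = -j/(ω·C) = 0 - j4298 Ω
  Z6: Z = 1/(jωC) = -j/(ω·C) = 0 - j0.5965 Ω
Step 3 — Ladder network (open output): work backward from the far end, alternating series and parallel combinations. Z_in = 19.52 - j1104 Ω = 1104∠-89.0° Ω.

Z = 19.52 - j1104 Ω = 1104∠-89.0° Ω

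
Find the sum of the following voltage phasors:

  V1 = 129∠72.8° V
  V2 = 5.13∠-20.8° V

Step 1 — Convert each phasor to rectangular form:
  V1 = 129·(cos(72.8°) + j·sin(72.8°)) = 38.15 + j123.2 V
  V2 = 5.13·(cos(-20.8°) + j·sin(-20.8°)) = 4.796 - j1.822 V
Step 2 — Sum components: V_total = 42.94 + j121.4 V.
Step 3 — Convert to polar: |V_total| = 128.8 V, ∠V_total = 70.5°.

V_total = 128.8∠70.5° V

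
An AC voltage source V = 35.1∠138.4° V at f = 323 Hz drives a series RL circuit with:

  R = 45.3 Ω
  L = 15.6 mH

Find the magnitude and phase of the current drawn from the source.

Step 1 — Angular frequency: ω = 2π·f = 2π·323 = 2029 rad/s.
Step 2 — Component impedances:
  R: Z = R = 45.3 Ω
  L: Z = jωL = j·2029·0.0156 = 0 + j31.66 Ω
Step 3 — Series combination: Z_total = R + L = 45.3 + j31.66 Ω = 55.27∠34.9° Ω.
Step 4 — Source phasor: V = 35.1∠138.4° V = -26.25 + j23.3 V.
Step 5 — Ohm's law: I = V / Z_total = (-26.25 + j23.3) / (45.3 + j31.66) = -0.1477 + j0.6177 A.
Step 6 — Convert to polar: |I| = 0.6351 A, ∠I = 103.5°.

I = 0.6351∠103.5° A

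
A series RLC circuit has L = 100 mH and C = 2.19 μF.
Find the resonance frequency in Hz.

Step 1 — Resonance condition Im(Z)=0 gives ω₀ = 1/√(LC).
Step 2 — ω₀ = 1/√(0.1·2.19e-06) = 2137 rad/s.
Step 3 — f₀ = ω₀/(2π) = 340.1 Hz.

f₀ = 340.1 Hz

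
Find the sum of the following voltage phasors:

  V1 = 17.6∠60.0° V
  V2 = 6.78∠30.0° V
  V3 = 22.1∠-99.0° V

Step 1 — Convert each phasor to rectangular form:
  V1 = 17.6·(cos(60.0°) + j·sin(60.0°)) = 8.8 + j15.24 V
  V2 = 6.78·(cos(30.0°) + j·sin(30.0°)) = 5.872 + j3.39 V
  V3 = 22.1·(cos(-99.0°) + j·sin(-99.0°)) = -3.457 - j21.83 V
Step 2 — Sum components: V_total = 11.21 - j3.196 V.
Step 3 — Convert to polar: |V_total| = 11.66 V, ∠V_total = -15.9°.

V_total = 11.66∠-15.9° V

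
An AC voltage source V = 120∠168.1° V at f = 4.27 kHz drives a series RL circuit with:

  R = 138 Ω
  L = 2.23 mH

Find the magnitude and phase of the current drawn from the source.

Step 1 — Angular frequency: ω = 2π·f = 2π·4270 = 2.683e+04 rad/s.
Step 2 — Component impedances:
  R: Z = R = 138 Ω
  L: Z = jωL = j·2.683e+04·0.00223 = 0 + j59.83 Ω
Step 3 — Series combination: Z_total = R + L = 138 + j59.83 Ω = 150.4∠23.4° Ω.
Step 4 — Source phasor: V = 120∠168.1° V = -117.4 + j24.74 V.
Step 5 — Ohm's law: I = V / Z_total = (-117.4 + j24.74) / (138 + j59.83) = -0.6508 + j0.4615 A.
Step 6 — Convert to polar: |I| = 0.7978 A, ∠I = 144.7°.

I = 0.7978∠144.7° A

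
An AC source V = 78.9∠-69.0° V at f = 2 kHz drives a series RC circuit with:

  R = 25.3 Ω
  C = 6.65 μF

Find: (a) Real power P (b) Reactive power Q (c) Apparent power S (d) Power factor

Step 1 — Angular frequency: ω = 2π·f = 2π·2000 = 1.257e+04 rad/s.
Step 2 — Component impedances:
  R: Z = R = 25.3 Ω
  C: Z = 1/(jωC) = -j/(ω·C) = 0 - j11.97 Ω
Step 3 — Series combination: Z_total = R + C = 25.3 - j11.97 Ω = 27.99∠-25.3° Ω.
Step 4 — Source phasor: V = 78.9∠-69.0° V = 28.28 - j73.66 V.
Step 5 — Current: I = V / Z = 2.039 - j1.947 A = 2.819∠-43.7° A.
Step 6 — Complex power: S = V·I* = 201.1 - j95.1 VA.
Step 7 — Real power: P = Re(S) = 201.1 W.
Step 8 — Reactive power: Q = Im(S) = -95.1 VAR.
Step 9 — Apparent power: |S| = 222.4 VA.
Step 10 — Power factor: PF = P/|S| = 0.904 (leading).

(a) P = 201.1 W  (b) Q = -95.1 VAR  (c) S = 222.4 VA  (d) PF = 0.904 (leading)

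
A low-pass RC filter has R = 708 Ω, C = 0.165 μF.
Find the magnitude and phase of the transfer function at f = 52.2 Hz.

Step 1 — Angular frequency: ω = 2π·52.2 = 328 rad/s.
Step 2 — Transfer function: H(jω) = 1/(1 + jωRC).
Step 3 — Denominator: 1 + jωRC = 1 + j·328·708·1.65e-07 = 1 + j0.03831.
Step 4 — H = 0.9985 - j0.03826.
Step 5 — Magnitude: |H| = 0.9993 (-0.0 dB); phase: φ = -2.2°.

|H| = 0.9993 (-0.0 dB), φ = -2.2°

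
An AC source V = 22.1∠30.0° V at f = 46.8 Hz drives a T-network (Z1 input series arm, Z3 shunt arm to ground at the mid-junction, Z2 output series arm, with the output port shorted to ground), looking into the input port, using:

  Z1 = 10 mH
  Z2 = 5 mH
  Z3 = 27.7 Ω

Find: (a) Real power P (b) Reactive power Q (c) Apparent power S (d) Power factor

Step 1 — Angular frequency: ω = 2π·f = 2π·46.8 = 294.1 rad/s.
Step 2 — Component impedances:
  Z1: Z = jωL = j·294.1·0.01 = 0 + j2.941 Ω
  Z2: Z = jωL = j·294.1·0.005 = 0 + j1.47 Ω
  Z3: Z = R = 27.7 Ω
Step 3 — With the output port shorted to ground, the output series arm Z2 runs from the junction to ground; the shunt arm Z3 also runs from the junction to ground. They appear in parallel: Z3 || Z2 = 0.07782 + j1.466 Ω.
Step 4 — Series with input arm Z1: Z_in = Z1 + (Z3 || Z2) = 0.07782 + j4.407 Ω = 4.407∠89.0° Ω.
Step 5 — Source phasor: V = 22.1∠30.0° V = 19.14 + j11.05 V.
Step 6 — Current: I = V / Z = 2.583 - j4.298 A = 5.014∠-59.0° A.
Step 7 — Complex power: S = V·I* = 1.957 + j110.8 VA.
Step 8 — Real power: P = Re(S) = 1.957 W.
Step 9 — Reactive power: Q = Im(S) = 110.8 VAR.
Step 10 — Apparent power: |S| = 110.8 VA.
Step 11 — Power factor: PF = P/|S| = 0.01766 (lagging).

(a) P = 1.957 W  (b) Q = 110.8 VAR  (c) S = 110.8 VA  (d) PF = 0.01766 (lagging)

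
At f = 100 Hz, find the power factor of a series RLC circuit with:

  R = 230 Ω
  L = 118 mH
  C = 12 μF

Step 1 — Angular frequency: ω = 2π·f = 2π·100 = 628.3 rad/s.
Step 2 — Component impedances:
  R: Z = R = 230 Ω
  L: Z = jωL = j·628.3·0.118 = 0 + j74.14 Ω
  C: Z = 1/(jωC) = -j/(ω·C) = 0 - j132.6 Ω
Step 3 — Series combination: Z_total = R + L + C = 230 - j58.49 Ω = 237.3∠-14.3° Ω.
Step 4 — Power factor: PF = cos(φ) = Re(Z)/|Z| = 230/237.3 = 0.9692.
Step 5 — Type: Im(Z) = -58.49 ⇒ leading (phase φ = -14.3°).

PF = 0.9692 (leading, φ = -14.3°)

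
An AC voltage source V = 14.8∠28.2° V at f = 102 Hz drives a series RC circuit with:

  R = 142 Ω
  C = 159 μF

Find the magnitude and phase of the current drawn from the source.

Step 1 — Angular frequency: ω = 2π·f = 2π·102 = 640.9 rad/s.
Step 2 — Component impedances:
  R: Z = R = 142 Ω
  C: Z = 1/(jωC) = -j/(ω·C) = 0 - j9.813 Ω
Step 3 — Series combination: Z_total = R + C = 142 - j9.813 Ω = 142.3∠-4.0° Ω.
Step 4 — Source phasor: V = 14.8∠28.2° V = 13.04 + j6.994 V.
Step 5 — Ohm's law: I = V / Z_total = (13.04 + j6.994) / (142 - j9.813) = 0.08803 + j0.05534 A.
Step 6 — Convert to polar: |I| = 0.104 A, ∠I = 32.2°.

I = 0.104∠32.2° A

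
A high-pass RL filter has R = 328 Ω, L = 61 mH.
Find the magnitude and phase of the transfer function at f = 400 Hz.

Step 1 — Angular frequency: ω = 2π·400 = 2513 rad/s.
Step 2 — Transfer function: H(jω) = jωL/(R + jωL).
Step 3 — Numerator jωL = j·153.3; denominator R + jωL = 328 + j153.3.
Step 4 — H = 0.1793 + j0.3836.
Step 5 — Magnitude: |H| = 0.4234 (-7.5 dB); phase: φ = 64.9°.

|H| = 0.4234 (-7.5 dB), φ = 64.9°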